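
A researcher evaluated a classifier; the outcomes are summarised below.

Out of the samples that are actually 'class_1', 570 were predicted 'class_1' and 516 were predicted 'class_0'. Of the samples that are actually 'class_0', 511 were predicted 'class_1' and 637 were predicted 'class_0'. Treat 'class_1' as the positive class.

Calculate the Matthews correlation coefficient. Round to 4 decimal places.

MCC = (TP·TN − FP·FN) / √((TP+FP)(TP+FN)(TN+FP)(TN+FN))
Numerator = 570·637 − 511·516 = 99414
Denominator = √(1081·1086·1148·1153) = √1553913052104 = 1246560.4887
MCC = 99414 / 1246560.4887 = 0.0798

0.0798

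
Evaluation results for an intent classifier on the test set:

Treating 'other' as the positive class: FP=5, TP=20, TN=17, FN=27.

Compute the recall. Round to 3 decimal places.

Recall = TP/(TP+FN) = 20/(20+27) = 20/47 = 0.426

0.426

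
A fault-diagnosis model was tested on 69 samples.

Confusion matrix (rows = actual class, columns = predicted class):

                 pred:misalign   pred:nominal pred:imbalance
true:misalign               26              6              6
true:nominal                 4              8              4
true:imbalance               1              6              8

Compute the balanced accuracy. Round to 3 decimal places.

Balanced accuracy = mean of per-class recall.
  misalign: recall = 26/38 = 0.6842
  nominal: recall = 8/16 = 0.5000
  imbalance: recall = 8/15 = 0.5333
Mean = (0.6842 + 0.5000 + 0.5333) / 3 = 0.573

0.573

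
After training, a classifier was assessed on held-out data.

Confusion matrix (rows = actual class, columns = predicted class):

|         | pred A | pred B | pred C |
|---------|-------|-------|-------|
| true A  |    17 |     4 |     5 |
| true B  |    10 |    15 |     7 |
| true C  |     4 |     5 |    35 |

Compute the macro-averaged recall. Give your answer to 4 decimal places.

0.6394

Per-class recall (TP/(TP+FN)):
  A: TP=17, FN=4+5=9 → 17/26 = 0.65385
  B: TP=15, FN=10+7=17 → 15/32 = 0.46875
  C: TP=35, FN=4+5=9 → 35/44 = 0.79545
Macro-recall = mean = (0.65385 + 0.46875 + 0.79545) / 3 = 0.6394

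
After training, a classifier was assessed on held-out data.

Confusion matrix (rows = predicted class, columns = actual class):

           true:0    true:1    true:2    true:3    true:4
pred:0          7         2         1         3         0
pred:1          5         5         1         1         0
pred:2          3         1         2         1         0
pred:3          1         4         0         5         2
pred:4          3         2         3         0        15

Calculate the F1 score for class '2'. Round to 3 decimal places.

0.286

Treat '2' as positive and all other classes as negative.
F1 score = 2·TP/(2·TP+FP+FN).
2: TP=2, FP=3+1+1+0=5, FN=1+1+0+3=5 → 4/14 = 0.2857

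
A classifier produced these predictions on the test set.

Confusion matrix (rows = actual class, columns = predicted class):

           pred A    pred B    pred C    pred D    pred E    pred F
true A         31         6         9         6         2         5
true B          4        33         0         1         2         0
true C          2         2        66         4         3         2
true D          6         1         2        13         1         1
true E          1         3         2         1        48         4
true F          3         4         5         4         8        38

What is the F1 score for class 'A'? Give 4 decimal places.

One-vs-rest for 'A': TP = diagonal; FP = other classes predicted 'A'; FN = 'A' predicted as other.
F1 score = 2·TP/(2·TP+FP+FN).
A: TP=31, FP=4+2+6+1+3=16, FN=6+9+6+2+5=28 → 62/106 = 0.58491

0.5849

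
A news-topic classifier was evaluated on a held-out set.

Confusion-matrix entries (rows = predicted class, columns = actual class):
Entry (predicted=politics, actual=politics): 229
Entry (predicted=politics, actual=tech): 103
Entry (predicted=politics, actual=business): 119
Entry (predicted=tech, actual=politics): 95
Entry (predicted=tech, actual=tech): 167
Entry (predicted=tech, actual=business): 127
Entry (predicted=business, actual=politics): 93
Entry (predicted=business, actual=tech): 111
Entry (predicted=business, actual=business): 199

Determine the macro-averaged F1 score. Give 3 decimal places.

Per-class F1 score (2·TP/(2·TP+FP+FN)):
  politics: TP=229, FP=103+119=222, FN=95+93=188 → 458/868 = 0.5276
  tech: TP=167, FP=95+127=222, FN=103+111=214 → 334/770 = 0.4338
  business: TP=199, FP=93+111=204, FN=119+127=246 → 398/848 = 0.4693
Macro-F1 score = mean = (0.5276 + 0.4338 + 0.4693) / 3 = 0.477

0.477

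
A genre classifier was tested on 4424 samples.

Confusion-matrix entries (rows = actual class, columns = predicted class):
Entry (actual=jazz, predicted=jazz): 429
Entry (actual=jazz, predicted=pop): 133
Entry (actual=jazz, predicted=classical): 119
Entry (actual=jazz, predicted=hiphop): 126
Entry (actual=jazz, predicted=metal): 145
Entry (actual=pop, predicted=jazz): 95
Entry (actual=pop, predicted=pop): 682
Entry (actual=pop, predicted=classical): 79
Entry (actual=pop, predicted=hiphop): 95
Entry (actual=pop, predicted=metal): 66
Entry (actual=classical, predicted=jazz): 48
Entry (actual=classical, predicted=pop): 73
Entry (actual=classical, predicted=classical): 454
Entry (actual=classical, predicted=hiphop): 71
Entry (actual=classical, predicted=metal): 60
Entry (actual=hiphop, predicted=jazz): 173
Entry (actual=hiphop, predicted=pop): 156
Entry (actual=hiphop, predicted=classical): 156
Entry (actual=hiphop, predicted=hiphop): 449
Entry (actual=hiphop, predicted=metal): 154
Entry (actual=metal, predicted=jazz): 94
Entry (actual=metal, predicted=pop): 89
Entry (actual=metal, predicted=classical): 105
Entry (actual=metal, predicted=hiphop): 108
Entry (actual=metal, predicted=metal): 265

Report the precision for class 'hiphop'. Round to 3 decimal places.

One-vs-rest for 'hiphop': TP = diagonal; FP = other classes predicted 'hiphop'; FN = 'hiphop' predicted as other.
precision = TP/(TP+FP).
hiphop: TP=449, FP=126+95+71+108=400 → 449/849 = 0.5289

0.529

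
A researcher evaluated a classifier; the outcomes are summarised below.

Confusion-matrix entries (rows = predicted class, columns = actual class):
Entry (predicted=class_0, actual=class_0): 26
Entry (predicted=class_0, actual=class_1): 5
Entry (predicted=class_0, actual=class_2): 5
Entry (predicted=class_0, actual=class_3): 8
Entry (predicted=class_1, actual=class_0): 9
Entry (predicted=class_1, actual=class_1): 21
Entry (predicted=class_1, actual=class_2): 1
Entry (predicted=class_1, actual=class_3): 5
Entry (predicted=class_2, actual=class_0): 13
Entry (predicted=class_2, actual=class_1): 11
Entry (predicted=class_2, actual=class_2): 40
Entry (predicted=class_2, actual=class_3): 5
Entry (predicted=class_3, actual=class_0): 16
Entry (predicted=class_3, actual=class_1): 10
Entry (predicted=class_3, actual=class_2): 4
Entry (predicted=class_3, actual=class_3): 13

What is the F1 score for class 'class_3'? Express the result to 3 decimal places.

Treat 'class_3' as positive and all other classes as negative.
F1 score = 2·TP/(2·TP+FP+FN).
class_3: TP=13, FP=16+10+4=30, FN=8+5+5=18 → 26/74 = 0.3514

0.351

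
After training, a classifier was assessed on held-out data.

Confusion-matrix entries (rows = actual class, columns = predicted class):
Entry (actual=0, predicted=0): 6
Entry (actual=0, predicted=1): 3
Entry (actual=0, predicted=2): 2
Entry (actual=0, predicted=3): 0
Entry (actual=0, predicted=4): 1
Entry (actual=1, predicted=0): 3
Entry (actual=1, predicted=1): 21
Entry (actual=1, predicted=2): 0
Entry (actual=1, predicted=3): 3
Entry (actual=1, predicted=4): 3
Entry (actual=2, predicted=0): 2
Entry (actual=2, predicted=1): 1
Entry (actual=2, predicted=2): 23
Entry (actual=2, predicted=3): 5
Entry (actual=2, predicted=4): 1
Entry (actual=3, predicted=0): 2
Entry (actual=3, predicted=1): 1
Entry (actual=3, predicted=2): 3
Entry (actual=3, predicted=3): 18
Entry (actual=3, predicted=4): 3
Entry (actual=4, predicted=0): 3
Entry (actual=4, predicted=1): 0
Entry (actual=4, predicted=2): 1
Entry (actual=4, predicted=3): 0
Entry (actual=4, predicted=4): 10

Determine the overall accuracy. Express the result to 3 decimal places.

Accuracy = trace / total = (6+21+23+18+10=78) / 115 = 78/115 = 0.678

0.678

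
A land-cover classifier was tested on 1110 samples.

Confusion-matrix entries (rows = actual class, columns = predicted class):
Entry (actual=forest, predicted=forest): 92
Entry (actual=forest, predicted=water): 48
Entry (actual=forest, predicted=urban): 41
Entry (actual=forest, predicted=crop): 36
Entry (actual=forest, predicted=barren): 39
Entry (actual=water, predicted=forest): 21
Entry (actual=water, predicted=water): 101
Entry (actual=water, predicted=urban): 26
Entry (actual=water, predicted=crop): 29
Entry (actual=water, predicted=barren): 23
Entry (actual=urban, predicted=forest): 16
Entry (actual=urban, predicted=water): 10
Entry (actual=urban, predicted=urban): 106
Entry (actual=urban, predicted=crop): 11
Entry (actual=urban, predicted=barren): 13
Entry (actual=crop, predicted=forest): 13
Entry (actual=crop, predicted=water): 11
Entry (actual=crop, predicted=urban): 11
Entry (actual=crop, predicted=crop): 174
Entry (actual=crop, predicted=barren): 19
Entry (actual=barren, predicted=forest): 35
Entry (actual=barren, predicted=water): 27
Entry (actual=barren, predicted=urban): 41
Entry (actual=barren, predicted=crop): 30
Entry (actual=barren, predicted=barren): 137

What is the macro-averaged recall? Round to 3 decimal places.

0.563

Per-class recall (TP/(TP+FN)):
  forest: TP=92, FN=48+41+36+39=164 → 92/256 = 0.3594
  water: TP=101, FN=21+26+29+23=99 → 101/200 = 0.5050
  urban: TP=106, FN=16+10+11+13=50 → 106/156 = 0.6795
  crop: TP=174, FN=13+11+11+19=54 → 174/228 = 0.7632
  barren: TP=137, FN=35+27+41+30=133 → 137/270 = 0.5074
Macro-recall = mean = (0.3594 + 0.5050 + 0.6795 + 0.7632 + 0.5074) / 5 = 0.563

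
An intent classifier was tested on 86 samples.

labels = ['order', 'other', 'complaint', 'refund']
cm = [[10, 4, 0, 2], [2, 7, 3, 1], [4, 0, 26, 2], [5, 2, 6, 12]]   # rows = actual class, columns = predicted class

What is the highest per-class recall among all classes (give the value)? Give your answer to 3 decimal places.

Per-class recall (TP/(TP+FN)):
  order: TP=10, FN=4+0+2=6 → 10/16 = 0.6250
  other: TP=7, FN=2+3+1=6 → 7/13 = 0.5385
  complaint: TP=26, FN=4+0+2=6 → 26/32 = 0.8125
  refund: TP=12, FN=5+2+6=13 → 12/25 = 0.4800
Highest is class 'complaint' with recall = 0.813.

0.813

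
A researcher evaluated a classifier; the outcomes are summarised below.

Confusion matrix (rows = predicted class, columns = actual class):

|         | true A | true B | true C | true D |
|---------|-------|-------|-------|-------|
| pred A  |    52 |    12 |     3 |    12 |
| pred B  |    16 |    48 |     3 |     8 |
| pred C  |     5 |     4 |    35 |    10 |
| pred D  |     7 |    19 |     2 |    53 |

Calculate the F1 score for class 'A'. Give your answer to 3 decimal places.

One-vs-rest for 'A': TP = diagonal; FP = other classes predicted 'A'; FN = 'A' predicted as other.
F1 score = 2·TP/(2·TP+FP+FN).
A: TP=52, FP=12+3+12=27, FN=16+5+7=28 → 104/159 = 0.6541

0.654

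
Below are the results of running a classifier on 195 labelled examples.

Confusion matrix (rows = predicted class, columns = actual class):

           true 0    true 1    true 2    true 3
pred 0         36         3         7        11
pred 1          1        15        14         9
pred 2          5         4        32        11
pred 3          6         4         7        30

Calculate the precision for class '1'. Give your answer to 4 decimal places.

0.3846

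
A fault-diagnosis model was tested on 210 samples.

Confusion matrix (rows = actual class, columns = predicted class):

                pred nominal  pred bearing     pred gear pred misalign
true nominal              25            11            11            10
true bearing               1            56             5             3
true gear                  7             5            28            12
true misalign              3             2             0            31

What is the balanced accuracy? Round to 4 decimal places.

0.6749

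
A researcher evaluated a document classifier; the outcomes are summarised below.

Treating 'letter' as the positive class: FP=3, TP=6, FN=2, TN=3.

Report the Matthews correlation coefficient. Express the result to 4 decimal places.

0.2582

MCC = (TP·TN − FP·FN) / √((TP+FP)(TP+FN)(TN+FP)(TN+FN))
Numerator = 6·3 − 3·2 = 12
Denominator = √(9·8·6·5) = √2160 = 46.4758
MCC = 12 / 46.4758 = 0.2582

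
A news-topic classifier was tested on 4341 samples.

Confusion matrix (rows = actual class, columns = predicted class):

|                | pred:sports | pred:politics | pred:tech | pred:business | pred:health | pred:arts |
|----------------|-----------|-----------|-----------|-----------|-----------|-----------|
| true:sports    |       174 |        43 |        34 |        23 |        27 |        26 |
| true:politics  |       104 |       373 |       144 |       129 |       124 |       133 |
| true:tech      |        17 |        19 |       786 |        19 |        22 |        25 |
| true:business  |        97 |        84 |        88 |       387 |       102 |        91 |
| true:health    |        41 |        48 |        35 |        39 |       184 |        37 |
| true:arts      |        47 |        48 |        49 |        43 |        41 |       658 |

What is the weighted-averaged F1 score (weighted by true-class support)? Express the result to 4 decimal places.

0.5813

Per-class F1 score (2·TP/(2·TP+FP+FN)):
  sports: TP=174, FP=104+17+97+41+47=306, FN=43+34+23+27+26=153 → 348/807 = 0.43123
  politics: TP=373, FP=43+19+84+48+48=242, FN=104+144+129+124+133=634 → 746/1622 = 0.45993
  tech: TP=786, FP=34+144+88+35+49=350, FN=17+19+19+22+25=102 → 1572/2024 = 0.77668
  business: TP=387, FP=23+129+19+39+43=253, FN=97+84+88+102+91=462 → 774/1489 = 0.51981
  health: TP=184, FP=27+124+22+102+41=316, FN=41+48+35+39+37=200 → 368/884 = 0.41629
  arts: TP=658, FP=26+133+25+91+37=312, FN=47+48+49+43+41=228 → 1316/1856 = 0.70905
Weighted-F1 score = Σ (supportᵢ/N)·F1 scoreᵢ with N=4341: (327/4341)·0.43123 + (1007/4341)·0.45993 + (888/4341)·0.77668 + (849/4341)·0.51981 + (384/4341)·0.41629 + (886/4341)·0.70905 = 0.5813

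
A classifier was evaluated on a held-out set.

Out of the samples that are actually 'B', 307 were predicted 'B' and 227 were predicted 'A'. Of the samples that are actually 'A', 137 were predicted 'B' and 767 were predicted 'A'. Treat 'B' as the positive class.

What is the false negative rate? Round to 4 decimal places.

FNR = FN/(FN+TP) = 227/(227+307) = 0.4251

0.4251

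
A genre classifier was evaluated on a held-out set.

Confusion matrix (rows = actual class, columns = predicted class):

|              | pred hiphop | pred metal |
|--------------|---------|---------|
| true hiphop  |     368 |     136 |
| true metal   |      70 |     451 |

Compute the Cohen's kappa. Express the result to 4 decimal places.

Observed agreement pₒ = trace/N = 819/1025 = 0.79902
Expected agreement pₑ = Σ (rowᵢ·colᵢ)/N² = (504·438 + 521·587)/1025² = 0.50121
κ = (pₒ − pₑ)/(1 − pₑ) = (0.79902 − 0.50121)/(1 − 0.50121) = 0.5971

0.5971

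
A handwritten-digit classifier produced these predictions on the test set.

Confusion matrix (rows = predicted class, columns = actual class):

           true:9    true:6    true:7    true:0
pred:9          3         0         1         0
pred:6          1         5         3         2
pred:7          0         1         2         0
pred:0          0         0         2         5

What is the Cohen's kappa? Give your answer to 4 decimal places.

Observed agreement pₒ = trace/N = 15/25 = 0.60000
Expected agreement pₑ = Σ (rowᵢ·colᵢ)/N² = (4·4 + 6·11 + 8·3 + 7·7)/25² = 0.24800
κ = (pₒ − pₑ)/(1 − pₑ) = (0.60000 − 0.24800)/(1 − 0.24800) = 0.4681

0.4681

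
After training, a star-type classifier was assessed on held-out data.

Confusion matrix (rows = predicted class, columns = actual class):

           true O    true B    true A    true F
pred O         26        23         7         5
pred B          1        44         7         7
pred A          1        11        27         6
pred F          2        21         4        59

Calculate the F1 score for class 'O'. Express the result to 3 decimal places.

0.571

F1 score = 2·TP/(2·TP+FP+FN).
O: TP=26, FP=23+7+5=35, FN=1+1+2=4 → 52/91 = 0.5714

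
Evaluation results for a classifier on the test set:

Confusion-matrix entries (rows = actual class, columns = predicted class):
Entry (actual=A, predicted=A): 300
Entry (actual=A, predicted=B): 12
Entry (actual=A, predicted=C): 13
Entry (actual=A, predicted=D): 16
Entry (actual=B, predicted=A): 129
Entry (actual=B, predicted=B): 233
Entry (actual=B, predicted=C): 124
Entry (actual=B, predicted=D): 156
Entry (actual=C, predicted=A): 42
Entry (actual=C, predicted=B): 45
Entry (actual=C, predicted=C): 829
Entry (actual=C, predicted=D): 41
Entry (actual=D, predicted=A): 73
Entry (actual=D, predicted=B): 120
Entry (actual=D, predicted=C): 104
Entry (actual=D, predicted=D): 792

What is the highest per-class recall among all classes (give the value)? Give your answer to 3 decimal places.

0.880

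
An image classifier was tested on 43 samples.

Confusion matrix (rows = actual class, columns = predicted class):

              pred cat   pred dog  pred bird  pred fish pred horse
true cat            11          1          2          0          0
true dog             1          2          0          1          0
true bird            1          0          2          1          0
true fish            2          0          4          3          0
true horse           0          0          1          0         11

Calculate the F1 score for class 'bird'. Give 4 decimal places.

Treat 'bird' as positive and all other classes as negative.
F1 score = 2·TP/(2·TP+FP+FN).
bird: TP=2, FP=2+0+4+1=7, FN=1+0+1+0=2 → 4/13 = 0.30769

0.3077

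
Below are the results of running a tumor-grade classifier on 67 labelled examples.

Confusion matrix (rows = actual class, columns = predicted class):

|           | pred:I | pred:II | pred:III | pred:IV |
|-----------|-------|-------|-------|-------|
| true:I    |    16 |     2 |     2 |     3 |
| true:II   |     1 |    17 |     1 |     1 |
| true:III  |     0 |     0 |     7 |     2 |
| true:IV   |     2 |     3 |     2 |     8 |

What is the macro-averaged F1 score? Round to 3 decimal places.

0.697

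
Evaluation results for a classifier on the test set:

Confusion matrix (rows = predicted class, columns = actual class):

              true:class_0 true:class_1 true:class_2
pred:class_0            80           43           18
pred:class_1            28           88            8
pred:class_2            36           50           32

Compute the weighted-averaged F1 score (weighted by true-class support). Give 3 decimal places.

Per-class F1 score (2·TP/(2·TP+FP+FN)):
  class_0: TP=80, FP=43+18=61, FN=28+36=64 → 160/285 = 0.5614
  class_1: TP=88, FP=28+8=36, FN=43+50=93 → 176/305 = 0.5770
  class_2: TP=32, FP=36+50=86, FN=18+8=26 → 64/176 = 0.3636
Weighted-F1 score = Σ (supportᵢ/N)·F1 scoreᵢ with N=383: (144/383)·0.5614 + (181/383)·0.5770 + (58/383)·0.3636 = 0.539

0.539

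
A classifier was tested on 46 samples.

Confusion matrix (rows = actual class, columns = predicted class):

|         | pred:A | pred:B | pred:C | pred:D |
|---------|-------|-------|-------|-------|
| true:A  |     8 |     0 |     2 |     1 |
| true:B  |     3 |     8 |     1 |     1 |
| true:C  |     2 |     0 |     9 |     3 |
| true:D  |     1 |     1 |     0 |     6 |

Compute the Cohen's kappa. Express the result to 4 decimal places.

0.5658

Observed agreement pₒ = trace/N = 31/46 = 0.67391
Expected agreement pₑ = Σ (rowᵢ·colᵢ)/N² = (11·14 + 13·9 + 14·12 + 8·11)/46² = 0.24905
κ = (pₒ − pₑ)/(1 − pₑ) = (0.67391 − 0.24905)/(1 − 0.24905) = 0.5658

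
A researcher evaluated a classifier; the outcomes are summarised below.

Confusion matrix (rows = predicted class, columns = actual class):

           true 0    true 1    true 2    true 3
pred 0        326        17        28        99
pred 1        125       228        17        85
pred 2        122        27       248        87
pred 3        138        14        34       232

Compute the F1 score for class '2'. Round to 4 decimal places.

0.6116

F1 score = 2·TP/(2·TP+FP+FN).
2: TP=248, FP=122+27+87=236, FN=28+17+34=79 → 496/811 = 0.61159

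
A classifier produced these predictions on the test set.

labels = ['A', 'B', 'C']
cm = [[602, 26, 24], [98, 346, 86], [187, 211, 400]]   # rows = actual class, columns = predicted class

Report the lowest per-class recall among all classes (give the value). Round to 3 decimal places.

0.501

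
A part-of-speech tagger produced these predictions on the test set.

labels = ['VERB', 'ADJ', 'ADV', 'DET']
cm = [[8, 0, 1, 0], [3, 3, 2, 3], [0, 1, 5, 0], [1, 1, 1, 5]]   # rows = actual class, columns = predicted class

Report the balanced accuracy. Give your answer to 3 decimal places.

Balanced accuracy = mean of per-class recall.
  VERB: recall = 8/9 = 0.8889
  ADJ: recall = 3/11 = 0.2727
  ADV: recall = 5/6 = 0.8333
  DET: recall = 5/8 = 0.6250
Mean = (0.8889 + 0.2727 + 0.8333 + 0.6250) / 4 = 0.655

0.655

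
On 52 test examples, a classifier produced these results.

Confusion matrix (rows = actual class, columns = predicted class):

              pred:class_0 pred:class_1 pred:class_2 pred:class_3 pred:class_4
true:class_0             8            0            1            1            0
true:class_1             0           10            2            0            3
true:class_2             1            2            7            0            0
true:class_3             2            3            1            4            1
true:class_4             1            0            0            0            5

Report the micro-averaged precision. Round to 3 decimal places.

0.654

Micro-averaging pools counts across classes: ΣTP=34, ΣFP=18, ΣFN=18.
Micro-precision = TP/(TP+FP) on pooled counts = 0.654 (equals overall accuracy in single-label multiclass).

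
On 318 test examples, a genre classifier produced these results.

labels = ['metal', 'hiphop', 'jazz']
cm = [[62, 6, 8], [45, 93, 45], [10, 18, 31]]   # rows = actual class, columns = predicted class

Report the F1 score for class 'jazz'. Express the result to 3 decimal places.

F1 score = 2·TP/(2·TP+FP+FN).
jazz: TP=31, FP=8+45=53, FN=10+18=28 → 62/143 = 0.4336

0.434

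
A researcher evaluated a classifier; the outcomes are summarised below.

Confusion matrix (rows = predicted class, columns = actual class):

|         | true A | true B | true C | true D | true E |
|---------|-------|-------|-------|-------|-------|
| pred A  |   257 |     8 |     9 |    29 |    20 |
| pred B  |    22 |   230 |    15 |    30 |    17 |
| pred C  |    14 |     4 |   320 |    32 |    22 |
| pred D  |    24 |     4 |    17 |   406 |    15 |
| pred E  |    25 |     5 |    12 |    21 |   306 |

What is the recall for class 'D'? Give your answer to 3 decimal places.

One-vs-rest for 'D': TP = diagonal; FP = other classes predicted 'D'; FN = 'D' predicted as other.
recall = TP/(TP+FN).
D: TP=406, FN=29+30+32+21=112 → 406/518 = 0.7838

0.784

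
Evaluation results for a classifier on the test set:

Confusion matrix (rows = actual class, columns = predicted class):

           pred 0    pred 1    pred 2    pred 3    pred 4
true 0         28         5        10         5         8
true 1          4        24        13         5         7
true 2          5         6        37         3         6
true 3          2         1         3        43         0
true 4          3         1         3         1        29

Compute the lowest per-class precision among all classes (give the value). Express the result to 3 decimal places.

Per-class precision (TP/(TP+FP)):
  0: TP=28, FP=4+5+2+3=14 → 28/42 = 0.6667
  1: TP=24, FP=5+6+1+1=13 → 24/37 = 0.6486
  2: TP=37, FP=10+13+3+3=29 → 37/66 = 0.5606
  3: TP=43, FP=5+5+3+1=14 → 43/57 = 0.7544
  4: TP=29, FP=8+7+6+0=21 → 29/50 = 0.5800
Lowest is class '2' with precision = 0.561.

0.561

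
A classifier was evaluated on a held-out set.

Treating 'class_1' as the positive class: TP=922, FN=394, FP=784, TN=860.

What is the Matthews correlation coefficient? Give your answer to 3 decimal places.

MCC = (TP·TN − FP·FN) / √((TP+FP)(TP+FN)(TN+FP)(TN+FN))
Numerator = 922·860 − 784·394 = 484024
Denominator = √(1706·1316·1644·1254) = √4628436031296 = 2151380.0295
MCC = 484024 / 2151380.0295 = 0.225

0.225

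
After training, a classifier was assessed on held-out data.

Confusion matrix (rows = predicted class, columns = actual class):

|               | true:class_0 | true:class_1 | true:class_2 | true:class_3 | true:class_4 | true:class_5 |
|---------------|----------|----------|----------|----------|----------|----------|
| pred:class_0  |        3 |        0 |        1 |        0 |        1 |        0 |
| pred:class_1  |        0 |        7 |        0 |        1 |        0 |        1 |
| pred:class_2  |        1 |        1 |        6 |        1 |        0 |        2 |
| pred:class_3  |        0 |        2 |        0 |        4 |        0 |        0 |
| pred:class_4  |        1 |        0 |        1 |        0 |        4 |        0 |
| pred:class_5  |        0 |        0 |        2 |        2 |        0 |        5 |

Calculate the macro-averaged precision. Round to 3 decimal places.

0.635

Per-class precision (TP/(TP+FP)):
  class_0: TP=3, FP=0+1+0+1+0=2 → 3/5 = 0.6000
  class_1: TP=7, FP=0+0+1+0+1=2 → 7/9 = 0.7778
  class_2: TP=6, FP=1+1+1+0+2=5 → 6/11 = 0.5455
  class_3: TP=4, FP=0+2+0+0+0=2 → 4/6 = 0.6667
  class_4: TP=4, FP=1+0+1+0+0=2 → 4/6 = 0.6667
  class_5: TP=5, FP=0+0+2+2+0=4 → 5/9 = 0.5556
Macro-precision = mean = (0.6000 + 0.7778 + 0.5455 + 0.6667 + 0.6667 + 0.5556) / 6 = 0.635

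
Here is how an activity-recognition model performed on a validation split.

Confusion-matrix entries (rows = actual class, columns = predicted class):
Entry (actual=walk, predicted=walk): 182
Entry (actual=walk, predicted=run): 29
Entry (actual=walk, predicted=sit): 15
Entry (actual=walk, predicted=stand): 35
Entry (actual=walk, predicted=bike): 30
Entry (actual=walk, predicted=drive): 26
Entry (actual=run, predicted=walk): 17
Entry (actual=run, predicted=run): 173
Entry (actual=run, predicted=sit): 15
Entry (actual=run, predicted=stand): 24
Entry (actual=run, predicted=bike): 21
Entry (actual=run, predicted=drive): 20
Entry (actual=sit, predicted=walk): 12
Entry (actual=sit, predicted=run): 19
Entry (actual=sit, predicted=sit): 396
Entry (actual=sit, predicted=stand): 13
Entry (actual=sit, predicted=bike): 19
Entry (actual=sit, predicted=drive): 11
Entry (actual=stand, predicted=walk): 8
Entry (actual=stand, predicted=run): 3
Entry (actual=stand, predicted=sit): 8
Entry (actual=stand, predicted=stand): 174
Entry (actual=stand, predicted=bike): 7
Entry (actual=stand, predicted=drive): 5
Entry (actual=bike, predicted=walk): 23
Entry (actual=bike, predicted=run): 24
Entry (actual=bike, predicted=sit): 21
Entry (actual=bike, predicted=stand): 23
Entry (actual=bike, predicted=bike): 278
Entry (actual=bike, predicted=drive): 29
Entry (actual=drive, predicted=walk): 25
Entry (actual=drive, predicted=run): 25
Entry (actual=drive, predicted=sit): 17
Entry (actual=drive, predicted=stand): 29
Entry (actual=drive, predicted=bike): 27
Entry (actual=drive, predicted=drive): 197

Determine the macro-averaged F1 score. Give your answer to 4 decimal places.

0.6923

Per-class F1 score (2·TP/(2·TP+FP+FN)):
  walk: TP=182, FP=17+12+8+23+25=85, FN=29+15+35+30+26=135 → 364/584 = 0.62329
  run: TP=173, FP=29+19+3+24+25=100, FN=17+15+24+21+20=97 → 346/543 = 0.63720
  sit: TP=396, FP=15+15+8+21+17=76, FN=12+19+13+19+11=74 → 792/942 = 0.84076
  stand: TP=174, FP=35+24+13+23+29=124, FN=8+3+8+7+5=31 → 348/503 = 0.69185
  bike: TP=278, FP=30+21+19+7+27=104, FN=23+24+21+23+29=120 → 556/780 = 0.71282
  drive: TP=197, FP=26+20+11+5+29=91, FN=25+25+17+29+27=123 → 394/608 = 0.64803
Macro-F1 score = mean = (0.62329 + 0.63720 + 0.84076 + 0.69185 + 0.71282 + 0.64803) / 6 = 0.6923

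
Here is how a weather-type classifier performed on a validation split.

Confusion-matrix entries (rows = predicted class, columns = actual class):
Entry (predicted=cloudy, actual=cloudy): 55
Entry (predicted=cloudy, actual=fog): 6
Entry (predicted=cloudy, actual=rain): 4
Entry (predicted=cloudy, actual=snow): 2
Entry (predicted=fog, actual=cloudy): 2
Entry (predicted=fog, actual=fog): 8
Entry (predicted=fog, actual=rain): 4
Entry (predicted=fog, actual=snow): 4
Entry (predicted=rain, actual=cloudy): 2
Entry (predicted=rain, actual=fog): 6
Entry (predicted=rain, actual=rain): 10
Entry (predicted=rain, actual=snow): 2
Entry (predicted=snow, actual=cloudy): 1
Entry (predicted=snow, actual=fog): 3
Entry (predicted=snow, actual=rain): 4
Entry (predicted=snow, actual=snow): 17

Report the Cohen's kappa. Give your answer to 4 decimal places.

0.5439

Observed agreement pₒ = trace/N = 90/130 = 0.69231
Expected agreement pₑ = Σ (rowᵢ·colᵢ)/N² = (60·67 + 23·18 + 22·20 + 25·25)/130² = 0.32538
κ = (pₒ − pₑ)/(1 − pₑ) = (0.69231 − 0.32538)/(1 − 0.32538) = 0.5439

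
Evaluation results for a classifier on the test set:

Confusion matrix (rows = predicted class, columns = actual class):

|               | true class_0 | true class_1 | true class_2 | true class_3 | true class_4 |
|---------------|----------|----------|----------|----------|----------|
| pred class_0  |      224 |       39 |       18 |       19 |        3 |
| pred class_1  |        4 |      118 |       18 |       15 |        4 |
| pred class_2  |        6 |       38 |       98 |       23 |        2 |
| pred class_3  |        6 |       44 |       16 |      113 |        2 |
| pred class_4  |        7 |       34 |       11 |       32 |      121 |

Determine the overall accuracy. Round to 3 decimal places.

Accuracy = trace / total = (224+118+98+113+121=674) / 1015 = 674/1015 = 0.664

0.664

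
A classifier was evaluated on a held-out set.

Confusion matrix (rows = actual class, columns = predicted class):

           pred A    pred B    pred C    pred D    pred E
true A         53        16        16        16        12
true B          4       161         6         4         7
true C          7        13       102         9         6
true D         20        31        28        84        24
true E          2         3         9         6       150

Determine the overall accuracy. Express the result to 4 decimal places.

0.6971

Accuracy = trace / total = (53+161+102+84+150=550) / 789 = 550/789 = 0.6971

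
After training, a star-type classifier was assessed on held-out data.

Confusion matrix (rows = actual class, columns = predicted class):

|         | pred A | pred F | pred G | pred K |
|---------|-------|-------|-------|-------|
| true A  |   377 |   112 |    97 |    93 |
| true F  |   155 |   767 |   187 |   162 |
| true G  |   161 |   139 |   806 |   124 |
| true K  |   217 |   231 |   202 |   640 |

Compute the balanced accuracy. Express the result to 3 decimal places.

0.578

Balanced accuracy = mean of per-class recall.
  A: recall = 377/679 = 0.5552
  F: recall = 767/1271 = 0.6035
  G: recall = 806/1230 = 0.6553
  K: recall = 640/1290 = 0.4961
Mean = (0.5552 + 0.6035 + 0.6553 + 0.4961) / 4 = 0.578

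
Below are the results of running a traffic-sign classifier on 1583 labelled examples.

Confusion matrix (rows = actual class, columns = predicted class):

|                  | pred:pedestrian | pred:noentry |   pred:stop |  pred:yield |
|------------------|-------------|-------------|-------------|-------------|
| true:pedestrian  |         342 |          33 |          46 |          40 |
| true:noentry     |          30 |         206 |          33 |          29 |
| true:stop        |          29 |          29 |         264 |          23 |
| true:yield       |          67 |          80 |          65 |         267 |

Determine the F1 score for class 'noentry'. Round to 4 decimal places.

Treat 'noentry' as positive and all other classes as negative.
F1 score = 2·TP/(2·TP+FP+FN).
noentry: TP=206, FP=33+29+80=142, FN=30+33+29=92 → 412/646 = 0.63777

0.6378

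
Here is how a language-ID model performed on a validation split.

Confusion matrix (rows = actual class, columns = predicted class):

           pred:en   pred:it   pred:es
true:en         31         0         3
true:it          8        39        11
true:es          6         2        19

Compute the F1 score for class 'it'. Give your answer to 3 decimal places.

0.788

Treat 'it' as positive and all other classes as negative.
F1 score = 2·TP/(2·TP+FP+FN).
it: TP=39, FP=0+2=2, FN=8+11=19 → 78/99 = 0.7879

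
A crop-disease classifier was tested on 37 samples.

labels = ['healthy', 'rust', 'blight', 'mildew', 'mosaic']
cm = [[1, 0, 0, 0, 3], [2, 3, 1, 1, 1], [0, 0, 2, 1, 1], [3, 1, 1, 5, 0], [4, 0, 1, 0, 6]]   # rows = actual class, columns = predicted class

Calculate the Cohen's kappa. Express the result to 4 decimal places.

0.3186

Observed agreement pₒ = trace/N = 17/37 = 0.45946
Expected agreement pₑ = Σ (rowᵢ·colᵢ)/N² = (4·10 + 8·4 + 4·5 + 10·7 + 11·11)/37² = 0.20672
κ = (pₒ − pₑ)/(1 − pₑ) = (0.45946 − 0.20672)/(1 − 0.20672) = 0.3186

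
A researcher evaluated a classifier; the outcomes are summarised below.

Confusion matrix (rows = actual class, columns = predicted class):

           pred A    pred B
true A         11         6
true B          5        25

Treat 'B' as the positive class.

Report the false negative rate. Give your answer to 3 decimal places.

FNR = FN/(FN+TP) = 5/(5+25) = 0.167

0.167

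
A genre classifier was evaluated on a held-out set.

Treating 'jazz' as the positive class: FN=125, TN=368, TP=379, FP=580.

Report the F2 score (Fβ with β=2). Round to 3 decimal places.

Fβ = (1+β²)·TP / ((1+β²)·TP + β²·FN + FP), with β²=4
= 5·379 / (5·379 + 4·125 + 580) = 0.637

0.637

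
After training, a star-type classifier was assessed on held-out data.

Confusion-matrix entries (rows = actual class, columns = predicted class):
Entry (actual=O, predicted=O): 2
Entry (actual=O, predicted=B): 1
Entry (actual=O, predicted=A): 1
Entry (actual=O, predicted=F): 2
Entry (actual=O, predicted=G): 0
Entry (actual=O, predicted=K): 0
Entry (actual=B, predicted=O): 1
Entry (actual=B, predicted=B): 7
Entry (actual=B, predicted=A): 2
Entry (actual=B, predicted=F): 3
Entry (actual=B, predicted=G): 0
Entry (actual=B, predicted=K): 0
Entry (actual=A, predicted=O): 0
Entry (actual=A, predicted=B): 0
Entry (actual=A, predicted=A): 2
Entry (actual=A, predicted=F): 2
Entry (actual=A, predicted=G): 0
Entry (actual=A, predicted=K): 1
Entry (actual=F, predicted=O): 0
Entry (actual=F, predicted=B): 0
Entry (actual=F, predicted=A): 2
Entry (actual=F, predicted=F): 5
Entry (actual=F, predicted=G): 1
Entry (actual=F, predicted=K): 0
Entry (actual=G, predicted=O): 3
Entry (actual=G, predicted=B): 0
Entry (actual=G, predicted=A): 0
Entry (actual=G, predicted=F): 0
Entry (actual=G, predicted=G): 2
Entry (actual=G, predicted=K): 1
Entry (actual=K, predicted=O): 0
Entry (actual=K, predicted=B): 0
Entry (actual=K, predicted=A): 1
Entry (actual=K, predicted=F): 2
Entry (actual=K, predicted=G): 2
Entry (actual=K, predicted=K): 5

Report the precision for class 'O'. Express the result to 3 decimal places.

0.333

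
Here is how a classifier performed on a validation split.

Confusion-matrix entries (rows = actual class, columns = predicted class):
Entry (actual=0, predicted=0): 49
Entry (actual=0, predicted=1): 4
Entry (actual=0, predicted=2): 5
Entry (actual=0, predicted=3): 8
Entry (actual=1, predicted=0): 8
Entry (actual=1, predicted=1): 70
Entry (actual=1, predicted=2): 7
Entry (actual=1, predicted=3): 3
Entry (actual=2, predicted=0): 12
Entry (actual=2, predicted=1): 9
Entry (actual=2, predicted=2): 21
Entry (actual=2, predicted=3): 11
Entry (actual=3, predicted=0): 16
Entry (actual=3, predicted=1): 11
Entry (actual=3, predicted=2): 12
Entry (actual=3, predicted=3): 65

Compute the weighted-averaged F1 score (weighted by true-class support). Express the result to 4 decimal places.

0.6560

Per-class F1 score (2·TP/(2·TP+FP+FN)):
  0: TP=49, FP=8+12+16=36, FN=4+5+8=17 → 98/151 = 0.64901
  1: TP=70, FP=4+9+11=24, FN=8+7+3=18 → 140/182 = 0.76923
  2: TP=21, FP=5+7+12=24, FN=12+9+11=32 → 42/98 = 0.42857
  3: TP=65, FP=8+3+11=22, FN=16+11+12=39 → 130/191 = 0.68063
Weighted-F1 score = Σ (supportᵢ/N)·F1 scoreᵢ with N=311: (66/311)·0.64901 + (88/311)·0.76923 + (53/311)·0.42857 + (104/311)·0.68063 = 0.6560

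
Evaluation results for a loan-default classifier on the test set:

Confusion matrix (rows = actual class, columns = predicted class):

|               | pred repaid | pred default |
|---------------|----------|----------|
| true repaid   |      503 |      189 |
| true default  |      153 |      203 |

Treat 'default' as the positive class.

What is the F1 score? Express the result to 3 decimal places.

Precision = TP/(TP+FP) = 203/392 = 0.5179
Recall = TP/(TP+FN) = 203/356 = 0.5702
F1 = 2·TP/(2·TP+FP+FN) = 406/748 = 0.543

0.543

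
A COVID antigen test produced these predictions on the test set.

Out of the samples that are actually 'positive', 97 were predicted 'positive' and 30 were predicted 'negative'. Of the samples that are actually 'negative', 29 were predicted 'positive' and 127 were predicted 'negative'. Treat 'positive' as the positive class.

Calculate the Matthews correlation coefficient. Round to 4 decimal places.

0.5783

MCC = (TP·TN − FP·FN) / √((TP+FP)(TP+FN)(TN+FP)(TN+FN))
Numerator = 97·127 − 29·30 = 11449
Denominator = √(126·127·156·157) = √391920984 = 19796.9943
MCC = 11449 / 19796.9943 = 0.5783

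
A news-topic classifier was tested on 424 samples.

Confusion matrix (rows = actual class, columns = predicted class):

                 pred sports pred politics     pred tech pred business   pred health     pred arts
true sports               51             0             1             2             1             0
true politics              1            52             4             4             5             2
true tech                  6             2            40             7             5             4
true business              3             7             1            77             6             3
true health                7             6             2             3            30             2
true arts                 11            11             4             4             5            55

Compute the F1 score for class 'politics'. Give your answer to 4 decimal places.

0.7123

Take TP from the diagonal, FP from the rest of the 'politics' prediction marginal, FN from the rest of the 'politics' actual marginal.
F1 score = 2·TP/(2·TP+FP+FN).
politics: TP=52, FP=0+2+7+6+11=26, FN=1+4+4+5+2=16 → 104/146 = 0.71233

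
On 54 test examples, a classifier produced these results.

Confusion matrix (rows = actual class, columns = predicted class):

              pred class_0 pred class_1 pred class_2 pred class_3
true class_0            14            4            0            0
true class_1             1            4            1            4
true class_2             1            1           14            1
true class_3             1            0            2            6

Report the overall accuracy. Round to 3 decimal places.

0.704

Accuracy = trace / total = (14+4+14+6=38) / 54 = 38/54 = 0.704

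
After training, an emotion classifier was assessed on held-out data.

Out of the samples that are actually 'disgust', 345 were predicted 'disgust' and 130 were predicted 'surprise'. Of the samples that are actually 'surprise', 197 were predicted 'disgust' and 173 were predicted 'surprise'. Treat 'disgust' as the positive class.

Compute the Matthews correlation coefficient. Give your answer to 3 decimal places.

MCC = (TP·TN − FP·FN) / √((TP+FP)(TP+FN)(TN+FP)(TN+FN))
Numerator = 345·173 − 197·130 = 34075
Denominator = √(542·475·370·303) = √28862719500 = 169890.3161
MCC = 34075 / 169890.3161 = 0.201

0.201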